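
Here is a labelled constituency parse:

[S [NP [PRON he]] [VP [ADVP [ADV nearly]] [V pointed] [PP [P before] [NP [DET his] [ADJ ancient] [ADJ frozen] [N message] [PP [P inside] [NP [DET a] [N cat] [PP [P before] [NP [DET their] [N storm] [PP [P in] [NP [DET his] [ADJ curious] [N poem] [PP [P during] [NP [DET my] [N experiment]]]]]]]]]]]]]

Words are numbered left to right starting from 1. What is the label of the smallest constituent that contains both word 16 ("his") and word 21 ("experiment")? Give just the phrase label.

NP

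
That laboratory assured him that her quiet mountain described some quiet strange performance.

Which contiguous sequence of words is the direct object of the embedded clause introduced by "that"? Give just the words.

"described" heads the VP of the embedded clause introduced by "that", and "some quiet strange performance" is its direct object.

some quiet strange performance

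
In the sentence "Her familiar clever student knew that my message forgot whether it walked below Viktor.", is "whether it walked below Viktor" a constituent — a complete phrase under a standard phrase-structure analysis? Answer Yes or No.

Yes

The sequence corresponds to a single SBAR node — the subordinate clause "whether it walked below Viktor".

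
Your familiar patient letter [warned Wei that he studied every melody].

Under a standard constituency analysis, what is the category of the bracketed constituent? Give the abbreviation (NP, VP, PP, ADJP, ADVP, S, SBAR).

VP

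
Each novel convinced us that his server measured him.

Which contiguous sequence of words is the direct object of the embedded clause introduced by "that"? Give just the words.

him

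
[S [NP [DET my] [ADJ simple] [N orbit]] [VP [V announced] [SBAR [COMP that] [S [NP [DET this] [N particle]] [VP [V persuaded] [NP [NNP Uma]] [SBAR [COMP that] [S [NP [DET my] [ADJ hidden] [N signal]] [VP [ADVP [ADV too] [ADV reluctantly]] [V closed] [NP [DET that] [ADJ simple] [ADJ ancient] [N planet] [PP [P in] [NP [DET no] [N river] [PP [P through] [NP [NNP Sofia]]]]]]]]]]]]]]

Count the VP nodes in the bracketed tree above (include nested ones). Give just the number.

3

The VP constituents are: [VP announced that this particle persuaded Uma that my hidden signal too reluctantly closed that simple ancient planet in no river through Sofia]; [VP persuaded Uma that my hidden signal too reluctantly closed that simple ancient planet in no river through Sofia]; [VP too reluctantly closed that simple ancient planet in no river through Sofia]. Total: 3.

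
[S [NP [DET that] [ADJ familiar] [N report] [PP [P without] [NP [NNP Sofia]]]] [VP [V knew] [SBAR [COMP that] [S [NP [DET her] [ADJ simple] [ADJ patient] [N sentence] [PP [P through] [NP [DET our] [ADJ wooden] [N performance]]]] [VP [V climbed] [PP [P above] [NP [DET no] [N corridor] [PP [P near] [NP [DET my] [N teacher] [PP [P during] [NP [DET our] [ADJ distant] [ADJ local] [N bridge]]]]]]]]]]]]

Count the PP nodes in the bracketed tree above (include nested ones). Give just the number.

5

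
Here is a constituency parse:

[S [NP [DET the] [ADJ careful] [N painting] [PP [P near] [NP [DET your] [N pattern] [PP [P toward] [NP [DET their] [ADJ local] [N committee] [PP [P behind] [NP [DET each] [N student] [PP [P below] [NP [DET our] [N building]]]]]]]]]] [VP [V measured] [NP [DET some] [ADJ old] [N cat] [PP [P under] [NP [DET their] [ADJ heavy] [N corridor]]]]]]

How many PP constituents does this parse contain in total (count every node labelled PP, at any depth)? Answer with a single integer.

Listing each PP by its span: [PP near your pattern toward their local committee behind each student below our building]; [PP toward their local committee behind each student below our building]; [PP behind each student below our building]; [PP below our building]; [PP under their heavy corridor] — that makes 5.

5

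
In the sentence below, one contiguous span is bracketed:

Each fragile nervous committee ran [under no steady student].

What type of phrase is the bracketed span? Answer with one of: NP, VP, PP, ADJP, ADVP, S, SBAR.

PP

The bracketed span "under no steady student" is headed by "under", making it a prepositional phrase (PP).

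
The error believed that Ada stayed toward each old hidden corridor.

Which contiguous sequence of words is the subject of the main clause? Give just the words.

the error

"the error" is the NP that combines with the VP headed by "believed" to form the main clause — the subject.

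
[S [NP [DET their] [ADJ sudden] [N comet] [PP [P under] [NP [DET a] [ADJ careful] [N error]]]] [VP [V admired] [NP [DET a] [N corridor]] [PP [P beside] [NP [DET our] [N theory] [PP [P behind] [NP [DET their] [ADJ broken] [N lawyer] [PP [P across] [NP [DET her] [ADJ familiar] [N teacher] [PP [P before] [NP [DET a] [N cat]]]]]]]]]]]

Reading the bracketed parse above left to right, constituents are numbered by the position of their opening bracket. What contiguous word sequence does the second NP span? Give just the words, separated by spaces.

a careful error

Opening `[NP` markers occur at word positions 1, 5, 9, 12, 15, 19, 23; the second of these opens the constituent [NP a careful error].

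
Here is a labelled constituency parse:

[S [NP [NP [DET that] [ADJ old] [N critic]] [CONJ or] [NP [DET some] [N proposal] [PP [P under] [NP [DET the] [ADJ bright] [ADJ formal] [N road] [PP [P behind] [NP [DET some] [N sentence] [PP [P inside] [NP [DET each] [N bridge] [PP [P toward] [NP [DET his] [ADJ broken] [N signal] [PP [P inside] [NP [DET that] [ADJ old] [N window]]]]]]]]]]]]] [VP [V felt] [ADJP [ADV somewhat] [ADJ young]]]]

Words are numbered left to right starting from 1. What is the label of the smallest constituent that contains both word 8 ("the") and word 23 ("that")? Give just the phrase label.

NP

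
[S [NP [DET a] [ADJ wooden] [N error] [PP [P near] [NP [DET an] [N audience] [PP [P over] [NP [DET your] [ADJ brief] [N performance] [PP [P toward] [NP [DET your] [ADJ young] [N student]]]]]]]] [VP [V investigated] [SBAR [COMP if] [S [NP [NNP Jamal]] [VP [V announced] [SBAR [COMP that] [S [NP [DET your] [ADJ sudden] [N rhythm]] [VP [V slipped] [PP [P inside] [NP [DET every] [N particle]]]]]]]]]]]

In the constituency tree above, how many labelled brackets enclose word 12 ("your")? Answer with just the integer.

Path from the root down to the word: S → NP → PP → NP → PP → NP → PP → NP → DET. That is 9 enclosing brackets.

9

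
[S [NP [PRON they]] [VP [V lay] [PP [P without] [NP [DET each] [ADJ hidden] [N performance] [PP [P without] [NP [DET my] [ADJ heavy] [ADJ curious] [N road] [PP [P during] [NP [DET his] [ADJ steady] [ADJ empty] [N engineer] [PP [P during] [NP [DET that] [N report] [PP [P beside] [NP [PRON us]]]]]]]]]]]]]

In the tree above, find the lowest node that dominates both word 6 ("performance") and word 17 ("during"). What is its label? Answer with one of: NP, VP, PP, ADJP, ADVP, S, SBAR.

NP

The smallest bracket enclosing both words is [NP each hidden performance without my heavy curious road during his steady empty engineer during that report beside us], so the label is NP.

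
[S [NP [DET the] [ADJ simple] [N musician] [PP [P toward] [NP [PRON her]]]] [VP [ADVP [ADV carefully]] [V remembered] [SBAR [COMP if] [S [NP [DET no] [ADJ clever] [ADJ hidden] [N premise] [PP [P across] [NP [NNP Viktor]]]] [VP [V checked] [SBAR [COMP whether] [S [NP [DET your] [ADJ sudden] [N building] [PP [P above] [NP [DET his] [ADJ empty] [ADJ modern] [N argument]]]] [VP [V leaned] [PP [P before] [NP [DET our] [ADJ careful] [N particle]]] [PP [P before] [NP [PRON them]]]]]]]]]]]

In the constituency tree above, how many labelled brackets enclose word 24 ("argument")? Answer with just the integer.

11

Path from the root down to the word: S → VP → SBAR → S → VP → SBAR → S → NP → PP → NP → N. That is 11 enclosing brackets.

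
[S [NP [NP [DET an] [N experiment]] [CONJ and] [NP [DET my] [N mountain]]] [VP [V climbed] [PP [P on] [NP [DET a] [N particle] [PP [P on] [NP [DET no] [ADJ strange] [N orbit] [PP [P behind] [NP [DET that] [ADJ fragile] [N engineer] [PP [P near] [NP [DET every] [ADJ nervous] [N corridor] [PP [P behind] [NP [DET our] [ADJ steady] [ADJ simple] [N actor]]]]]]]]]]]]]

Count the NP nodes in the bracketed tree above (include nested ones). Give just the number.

8

Scanning left to right, an opening `[NP` appears at word positions 1, 1, 4, 8, 11, 15, 19, 23 — 8 in total.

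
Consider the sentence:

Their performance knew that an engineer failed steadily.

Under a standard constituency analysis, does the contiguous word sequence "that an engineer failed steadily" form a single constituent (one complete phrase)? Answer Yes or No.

Yes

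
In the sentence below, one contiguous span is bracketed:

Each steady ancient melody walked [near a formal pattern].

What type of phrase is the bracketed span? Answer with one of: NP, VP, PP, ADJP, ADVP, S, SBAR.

PP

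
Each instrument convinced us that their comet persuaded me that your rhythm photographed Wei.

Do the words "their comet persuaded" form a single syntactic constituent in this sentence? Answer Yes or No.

No

The smallest constituent containing the whole sequence is the clause [S their comet persuaded me that your rhythm photographed Wei], but the sequence is only part of it — it straddles the boundary between noun phrase "their comet" and verb phrase "persuaded me that your rhythm photographed Wei".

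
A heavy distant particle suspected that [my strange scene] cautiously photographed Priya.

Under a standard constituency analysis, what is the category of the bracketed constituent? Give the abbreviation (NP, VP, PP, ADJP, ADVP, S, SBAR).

The span is built around the noun "scene" — a noun phrase (NP).

NP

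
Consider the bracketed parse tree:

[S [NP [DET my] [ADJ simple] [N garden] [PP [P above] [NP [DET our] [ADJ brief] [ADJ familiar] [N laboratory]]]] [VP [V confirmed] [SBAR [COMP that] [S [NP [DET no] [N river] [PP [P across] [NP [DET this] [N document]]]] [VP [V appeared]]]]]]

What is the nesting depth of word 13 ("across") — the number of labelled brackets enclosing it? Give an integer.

The word sits inside P, which is inside PP, inside NP, inside S, inside SBAR, inside VP, inside S — 7 brackets in all.

7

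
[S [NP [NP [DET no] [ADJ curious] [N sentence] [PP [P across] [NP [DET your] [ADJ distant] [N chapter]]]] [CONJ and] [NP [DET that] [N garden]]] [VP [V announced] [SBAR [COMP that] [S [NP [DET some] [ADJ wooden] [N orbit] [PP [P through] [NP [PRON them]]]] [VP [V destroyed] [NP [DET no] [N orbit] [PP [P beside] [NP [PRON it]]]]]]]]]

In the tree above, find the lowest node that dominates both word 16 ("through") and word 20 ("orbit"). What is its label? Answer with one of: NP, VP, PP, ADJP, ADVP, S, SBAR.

S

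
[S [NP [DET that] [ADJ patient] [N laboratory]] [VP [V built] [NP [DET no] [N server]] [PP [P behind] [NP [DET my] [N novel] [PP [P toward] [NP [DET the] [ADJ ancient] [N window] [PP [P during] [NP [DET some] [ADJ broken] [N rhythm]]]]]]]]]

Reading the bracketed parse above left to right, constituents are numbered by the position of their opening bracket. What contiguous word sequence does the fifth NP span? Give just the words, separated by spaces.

some broken rhythm

The NP opening brackets appear, in order, over: "that patient laboratory"; "no server"; "my novel toward the ancient window during some broken rhythm"; "the ancient window during some broken rhythm"; "some broken rhythm". The fifth one spans "some broken rhythm".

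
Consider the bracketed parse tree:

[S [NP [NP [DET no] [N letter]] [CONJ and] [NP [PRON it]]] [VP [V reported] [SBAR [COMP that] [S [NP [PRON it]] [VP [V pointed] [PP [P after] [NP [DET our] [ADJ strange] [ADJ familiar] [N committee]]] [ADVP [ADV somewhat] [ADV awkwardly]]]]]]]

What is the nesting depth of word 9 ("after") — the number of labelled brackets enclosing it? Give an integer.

7

Counting open brackets not yet closed at "after": [S [VP [SBAR [S [VP [PP [P = 7.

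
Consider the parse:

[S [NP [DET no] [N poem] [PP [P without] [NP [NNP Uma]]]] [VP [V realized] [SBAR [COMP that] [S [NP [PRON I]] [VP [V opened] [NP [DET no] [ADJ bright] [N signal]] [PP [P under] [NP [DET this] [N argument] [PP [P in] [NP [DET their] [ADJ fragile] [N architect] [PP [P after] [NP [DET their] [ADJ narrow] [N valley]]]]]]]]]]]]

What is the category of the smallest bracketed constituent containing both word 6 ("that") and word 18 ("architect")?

SBAR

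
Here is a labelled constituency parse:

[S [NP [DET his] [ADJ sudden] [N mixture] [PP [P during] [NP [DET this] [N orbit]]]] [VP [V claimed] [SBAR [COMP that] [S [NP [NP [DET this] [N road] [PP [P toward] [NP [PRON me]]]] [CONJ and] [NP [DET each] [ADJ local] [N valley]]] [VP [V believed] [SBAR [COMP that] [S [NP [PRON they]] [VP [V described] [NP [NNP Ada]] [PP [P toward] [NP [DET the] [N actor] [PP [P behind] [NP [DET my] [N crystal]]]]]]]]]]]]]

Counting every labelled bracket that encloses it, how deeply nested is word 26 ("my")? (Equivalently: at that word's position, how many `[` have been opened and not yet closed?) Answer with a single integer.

13

The word sits inside DET, which is inside NP, inside PP, inside NP, inside PP, inside VP, inside S, inside SBAR, inside VP, inside S, inside SBAR, inside VP, inside S — 13 brackets in all.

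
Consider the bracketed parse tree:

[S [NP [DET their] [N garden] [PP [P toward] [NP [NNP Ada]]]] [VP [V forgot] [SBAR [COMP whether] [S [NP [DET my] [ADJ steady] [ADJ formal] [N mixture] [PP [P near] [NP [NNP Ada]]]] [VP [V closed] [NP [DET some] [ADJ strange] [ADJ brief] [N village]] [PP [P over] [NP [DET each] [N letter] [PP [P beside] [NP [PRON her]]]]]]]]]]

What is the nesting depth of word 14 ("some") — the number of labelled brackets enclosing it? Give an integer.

7

Counting open brackets not yet closed at "some": [S [VP [SBAR [S [VP [NP [DET = 7.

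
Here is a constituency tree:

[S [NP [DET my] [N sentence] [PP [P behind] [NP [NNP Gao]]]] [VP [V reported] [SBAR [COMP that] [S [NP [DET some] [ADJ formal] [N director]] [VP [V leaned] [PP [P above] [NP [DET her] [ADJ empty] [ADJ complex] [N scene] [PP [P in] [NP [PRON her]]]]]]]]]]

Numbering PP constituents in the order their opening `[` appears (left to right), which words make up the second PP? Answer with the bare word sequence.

above her empty complex scene in her

In left-to-right order the PP constituents are "behind Gao"; "above her empty complex scene in her"; "in her". Number 2 is "above her empty complex scene in her".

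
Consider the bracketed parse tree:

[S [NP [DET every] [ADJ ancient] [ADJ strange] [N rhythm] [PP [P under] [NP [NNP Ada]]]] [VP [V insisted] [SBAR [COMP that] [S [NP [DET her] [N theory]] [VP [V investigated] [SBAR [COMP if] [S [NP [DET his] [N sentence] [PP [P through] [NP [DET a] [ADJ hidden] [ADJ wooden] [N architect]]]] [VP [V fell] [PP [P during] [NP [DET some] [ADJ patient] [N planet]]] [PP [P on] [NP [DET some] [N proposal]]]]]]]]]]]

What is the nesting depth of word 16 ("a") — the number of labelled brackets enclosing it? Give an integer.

Path from the root down to the word: S → VP → SBAR → S → VP → SBAR → S → NP → PP → NP → DET. That is 11 enclosing brackets.

11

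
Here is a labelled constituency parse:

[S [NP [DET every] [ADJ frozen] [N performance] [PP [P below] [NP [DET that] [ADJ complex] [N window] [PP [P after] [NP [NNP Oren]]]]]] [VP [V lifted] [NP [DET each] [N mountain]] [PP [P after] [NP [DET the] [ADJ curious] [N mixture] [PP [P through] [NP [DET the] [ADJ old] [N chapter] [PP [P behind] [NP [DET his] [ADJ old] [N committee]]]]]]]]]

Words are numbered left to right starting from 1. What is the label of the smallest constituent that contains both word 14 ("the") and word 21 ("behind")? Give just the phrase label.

The smallest bracket enclosing both words is [NP the curious mixture through the old chapter behind his old committee], so the label is NP.

NP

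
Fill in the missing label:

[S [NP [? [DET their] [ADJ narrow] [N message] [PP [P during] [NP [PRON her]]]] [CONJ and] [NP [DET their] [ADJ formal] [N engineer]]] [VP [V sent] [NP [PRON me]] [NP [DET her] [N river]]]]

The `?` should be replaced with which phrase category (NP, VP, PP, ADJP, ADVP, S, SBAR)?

A constituent whose immediate children are DET 'their', ADJ 'narrow', N 'message', PP is a noun phrase: NP.

NP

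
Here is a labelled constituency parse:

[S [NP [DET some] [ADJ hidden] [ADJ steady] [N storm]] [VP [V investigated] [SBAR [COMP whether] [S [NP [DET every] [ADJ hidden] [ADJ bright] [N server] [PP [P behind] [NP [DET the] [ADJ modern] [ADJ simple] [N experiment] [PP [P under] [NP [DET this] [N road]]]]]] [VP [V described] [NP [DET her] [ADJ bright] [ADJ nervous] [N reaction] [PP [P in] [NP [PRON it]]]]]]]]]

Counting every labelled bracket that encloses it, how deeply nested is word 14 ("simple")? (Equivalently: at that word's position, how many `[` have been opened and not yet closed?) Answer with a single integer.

8

Counting open brackets not yet closed at "simple": [S [VP [SBAR [S [NP [PP [NP [ADJ = 8.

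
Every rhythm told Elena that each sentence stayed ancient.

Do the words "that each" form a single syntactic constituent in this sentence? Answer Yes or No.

"that" belongs to the complementizer "that" while "each" belongs to the clause "each sentence stayed ancient"; a span that runs across that boundary is not a single phrase.

No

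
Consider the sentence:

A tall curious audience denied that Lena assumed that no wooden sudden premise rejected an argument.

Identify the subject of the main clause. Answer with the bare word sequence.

a tall curious audience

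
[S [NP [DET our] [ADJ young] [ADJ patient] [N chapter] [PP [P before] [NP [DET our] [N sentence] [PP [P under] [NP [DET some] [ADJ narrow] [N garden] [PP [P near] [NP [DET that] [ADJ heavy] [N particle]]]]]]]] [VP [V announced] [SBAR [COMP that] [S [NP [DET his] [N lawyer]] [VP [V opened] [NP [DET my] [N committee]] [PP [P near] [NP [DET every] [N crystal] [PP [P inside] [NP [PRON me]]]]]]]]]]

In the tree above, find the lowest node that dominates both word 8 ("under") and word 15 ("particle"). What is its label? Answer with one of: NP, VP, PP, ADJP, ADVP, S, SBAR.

PP

Both words fall inside [PP under some narrow garden near that heavy particle] (words 8–15), and no smaller constituent contains them both. Label: PP.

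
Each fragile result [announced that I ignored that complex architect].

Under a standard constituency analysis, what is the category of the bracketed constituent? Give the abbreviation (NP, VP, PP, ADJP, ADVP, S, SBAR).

"announced" is the head of the bracketed span, so the span is a verb phrase: VP.

VP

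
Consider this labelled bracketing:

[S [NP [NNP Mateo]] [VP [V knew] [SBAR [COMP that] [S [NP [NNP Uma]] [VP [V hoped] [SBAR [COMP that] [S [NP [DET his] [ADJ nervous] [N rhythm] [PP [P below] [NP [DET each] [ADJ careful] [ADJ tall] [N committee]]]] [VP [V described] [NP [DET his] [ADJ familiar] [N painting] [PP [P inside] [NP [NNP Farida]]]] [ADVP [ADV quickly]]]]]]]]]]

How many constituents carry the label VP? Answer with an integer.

3

Listing each VP by its span: [VP knew that Uma hoped that his nervous rhythm below each careful tall committee described his familiar painting inside Farida quickly]; [VP hoped that his nervous rhythm below each careful tall committee described his familiar painting inside Farida quickly]; [VP described his familiar painting inside Farida quickly] — that makes 3.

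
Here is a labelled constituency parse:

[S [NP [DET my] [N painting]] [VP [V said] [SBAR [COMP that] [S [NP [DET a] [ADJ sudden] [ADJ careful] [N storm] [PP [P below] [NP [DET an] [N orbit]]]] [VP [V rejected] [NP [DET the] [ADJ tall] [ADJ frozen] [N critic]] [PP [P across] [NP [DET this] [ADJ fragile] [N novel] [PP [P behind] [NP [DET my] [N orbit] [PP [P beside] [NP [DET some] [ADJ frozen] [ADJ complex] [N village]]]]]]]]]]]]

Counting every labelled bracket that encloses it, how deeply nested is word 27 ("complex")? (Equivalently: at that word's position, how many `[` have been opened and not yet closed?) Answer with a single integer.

12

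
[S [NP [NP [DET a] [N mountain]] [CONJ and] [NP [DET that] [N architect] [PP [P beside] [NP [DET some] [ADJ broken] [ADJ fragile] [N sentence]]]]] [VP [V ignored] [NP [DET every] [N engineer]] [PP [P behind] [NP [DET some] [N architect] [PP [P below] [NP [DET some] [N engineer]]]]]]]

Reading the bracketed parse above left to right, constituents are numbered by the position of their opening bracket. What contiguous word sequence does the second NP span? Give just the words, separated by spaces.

a mountain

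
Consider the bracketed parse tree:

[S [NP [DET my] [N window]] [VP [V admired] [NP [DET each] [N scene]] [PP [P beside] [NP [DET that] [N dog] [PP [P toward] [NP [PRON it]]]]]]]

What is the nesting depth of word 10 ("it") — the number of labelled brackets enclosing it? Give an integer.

7

Path from the root down to the word: S → VP → PP → NP → PP → NP → PRON. That is 7 enclosing brackets.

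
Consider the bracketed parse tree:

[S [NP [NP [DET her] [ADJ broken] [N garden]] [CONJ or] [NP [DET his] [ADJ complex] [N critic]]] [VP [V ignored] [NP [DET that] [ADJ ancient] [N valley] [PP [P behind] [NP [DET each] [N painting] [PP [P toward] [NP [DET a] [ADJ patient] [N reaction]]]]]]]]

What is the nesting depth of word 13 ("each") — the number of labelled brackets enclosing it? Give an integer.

6

Path from the root down to the word: S → VP → NP → PP → NP → DET. That is 6 enclosing brackets.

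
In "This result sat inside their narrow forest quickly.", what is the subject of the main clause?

"this result" is the NP that combines with the VP headed by "sat" to form the main clause — the subject.

this result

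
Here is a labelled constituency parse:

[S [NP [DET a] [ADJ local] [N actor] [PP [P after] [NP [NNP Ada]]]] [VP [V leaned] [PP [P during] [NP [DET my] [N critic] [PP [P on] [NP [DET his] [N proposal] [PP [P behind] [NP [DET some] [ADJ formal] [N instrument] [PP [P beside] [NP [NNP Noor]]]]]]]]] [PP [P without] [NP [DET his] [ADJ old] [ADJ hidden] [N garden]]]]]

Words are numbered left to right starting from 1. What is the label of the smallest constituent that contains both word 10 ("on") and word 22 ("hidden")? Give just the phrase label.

VP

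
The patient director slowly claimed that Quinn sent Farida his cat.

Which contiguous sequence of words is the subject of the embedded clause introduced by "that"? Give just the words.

"Quinn" is the NP that combines with the VP headed by "sent" to form the embedded clause introduced by "that" — the subject.

Quinn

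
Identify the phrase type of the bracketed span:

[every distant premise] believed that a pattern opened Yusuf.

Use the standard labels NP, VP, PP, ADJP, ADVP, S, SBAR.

"premise" is the head of the bracketed span, so the span is a noun phrase: NP.

NP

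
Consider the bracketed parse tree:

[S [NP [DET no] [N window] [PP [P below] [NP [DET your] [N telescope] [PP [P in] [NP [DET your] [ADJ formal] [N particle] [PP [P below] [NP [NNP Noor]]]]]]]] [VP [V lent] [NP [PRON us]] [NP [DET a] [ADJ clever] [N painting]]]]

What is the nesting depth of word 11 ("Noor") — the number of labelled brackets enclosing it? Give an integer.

9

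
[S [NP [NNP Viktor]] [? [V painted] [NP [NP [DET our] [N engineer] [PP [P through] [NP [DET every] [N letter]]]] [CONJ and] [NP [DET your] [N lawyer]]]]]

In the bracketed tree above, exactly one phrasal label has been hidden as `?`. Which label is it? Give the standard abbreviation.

VP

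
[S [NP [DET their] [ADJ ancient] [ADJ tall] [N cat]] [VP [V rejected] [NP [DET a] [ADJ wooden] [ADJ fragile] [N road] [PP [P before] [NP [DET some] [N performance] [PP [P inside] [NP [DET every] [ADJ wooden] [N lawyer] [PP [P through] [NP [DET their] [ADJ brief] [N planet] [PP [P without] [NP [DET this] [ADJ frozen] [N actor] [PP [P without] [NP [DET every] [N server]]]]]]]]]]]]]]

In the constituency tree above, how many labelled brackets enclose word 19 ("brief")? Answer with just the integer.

10

Path from the root down to the word: S → VP → NP → PP → NP → PP → NP → PP → NP → ADJ. That is 10 enclosing brackets.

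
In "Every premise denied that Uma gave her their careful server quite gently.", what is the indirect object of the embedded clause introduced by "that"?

The verb of the embedded clause introduced by "that" is "gave"; its indirect object is the NP "her".

her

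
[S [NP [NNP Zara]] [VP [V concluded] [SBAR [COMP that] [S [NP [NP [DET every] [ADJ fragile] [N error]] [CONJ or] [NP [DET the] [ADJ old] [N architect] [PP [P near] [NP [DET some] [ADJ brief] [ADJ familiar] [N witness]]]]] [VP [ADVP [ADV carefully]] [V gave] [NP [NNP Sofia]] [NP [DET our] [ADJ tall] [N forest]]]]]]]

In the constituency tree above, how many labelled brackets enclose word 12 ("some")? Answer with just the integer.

9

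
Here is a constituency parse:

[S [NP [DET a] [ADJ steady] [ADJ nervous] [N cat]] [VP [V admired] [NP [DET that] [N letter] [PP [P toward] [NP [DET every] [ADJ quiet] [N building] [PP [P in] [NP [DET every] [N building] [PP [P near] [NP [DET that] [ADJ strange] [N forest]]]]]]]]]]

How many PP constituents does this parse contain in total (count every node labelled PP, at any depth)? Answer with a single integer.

The PP constituents are: [PP toward every quiet building in every building near that strange forest]; [PP in every building near that strange forest]; [PP near that strange forest]. Total: 3.

3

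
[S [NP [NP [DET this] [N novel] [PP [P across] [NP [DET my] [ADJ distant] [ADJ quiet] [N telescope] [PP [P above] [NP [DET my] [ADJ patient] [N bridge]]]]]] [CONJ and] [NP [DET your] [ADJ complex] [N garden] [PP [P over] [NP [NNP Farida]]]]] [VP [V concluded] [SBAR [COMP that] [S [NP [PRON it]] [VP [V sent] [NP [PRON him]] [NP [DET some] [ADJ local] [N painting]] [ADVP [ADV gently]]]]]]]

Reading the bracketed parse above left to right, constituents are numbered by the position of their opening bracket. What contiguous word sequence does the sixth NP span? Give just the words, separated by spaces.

Farida

The NP opening brackets appear, in order, over: "this novel across my distant quiet telescope above my patient bridge and your complex garden over Farida"; "this novel across my distant quiet telescope above my patient bridge"; "my distant quiet telescope above my patient bridge"; "my patient bridge"; "your complex garden over Farida"; "Farida"; "it"; "him"; "some local painting". The sixth one spans "Farida".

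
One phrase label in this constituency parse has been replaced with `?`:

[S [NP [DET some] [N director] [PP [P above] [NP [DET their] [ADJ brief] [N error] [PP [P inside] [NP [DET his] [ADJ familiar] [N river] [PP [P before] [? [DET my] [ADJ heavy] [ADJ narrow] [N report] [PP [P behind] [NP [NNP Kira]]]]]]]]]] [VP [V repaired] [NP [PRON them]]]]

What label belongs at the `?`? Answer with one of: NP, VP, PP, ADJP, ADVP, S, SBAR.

NP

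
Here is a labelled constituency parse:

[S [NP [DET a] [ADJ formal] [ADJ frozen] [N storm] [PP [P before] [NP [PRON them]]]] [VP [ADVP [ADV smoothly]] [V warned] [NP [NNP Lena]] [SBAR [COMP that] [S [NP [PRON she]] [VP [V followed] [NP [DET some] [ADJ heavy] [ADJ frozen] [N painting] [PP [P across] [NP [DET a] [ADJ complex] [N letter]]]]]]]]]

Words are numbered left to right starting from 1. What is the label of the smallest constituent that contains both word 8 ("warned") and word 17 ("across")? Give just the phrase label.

VP

Both words fall inside [VP smoothly warned Lena that she followed some heavy frozen painting across a complex letter] (words 7–20), and no smaller constituent contains them both. Label: VP.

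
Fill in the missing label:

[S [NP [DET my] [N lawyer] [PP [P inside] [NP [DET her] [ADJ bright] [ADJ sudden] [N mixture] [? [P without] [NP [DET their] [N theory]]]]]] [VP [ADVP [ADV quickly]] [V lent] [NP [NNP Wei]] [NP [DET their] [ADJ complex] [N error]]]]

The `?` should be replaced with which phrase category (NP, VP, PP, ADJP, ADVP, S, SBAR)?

Looking at what the `?` directly dominates — P 'without', NP — this is a prepositional phrase (PP).

PP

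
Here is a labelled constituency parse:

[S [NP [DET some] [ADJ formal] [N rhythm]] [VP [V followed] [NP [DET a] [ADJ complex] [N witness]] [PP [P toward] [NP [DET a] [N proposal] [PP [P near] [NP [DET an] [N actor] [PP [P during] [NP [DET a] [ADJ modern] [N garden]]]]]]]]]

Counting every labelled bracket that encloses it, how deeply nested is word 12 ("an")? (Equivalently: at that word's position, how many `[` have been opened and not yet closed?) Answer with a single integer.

7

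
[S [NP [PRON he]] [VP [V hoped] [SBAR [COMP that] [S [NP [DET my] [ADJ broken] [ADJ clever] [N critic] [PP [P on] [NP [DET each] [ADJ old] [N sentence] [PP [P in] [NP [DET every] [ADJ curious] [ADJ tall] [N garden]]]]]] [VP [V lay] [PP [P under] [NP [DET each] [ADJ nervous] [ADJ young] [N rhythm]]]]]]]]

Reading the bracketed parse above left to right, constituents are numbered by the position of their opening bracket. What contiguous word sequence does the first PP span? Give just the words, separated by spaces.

Opening `[PP` markers occur at word positions 8, 12, 18; the first of these opens the constituent [PP on each old sentence in every curious tall garden].

on each old sentence in every curious tall garden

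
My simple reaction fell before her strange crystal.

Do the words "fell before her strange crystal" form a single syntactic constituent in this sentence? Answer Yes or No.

Yes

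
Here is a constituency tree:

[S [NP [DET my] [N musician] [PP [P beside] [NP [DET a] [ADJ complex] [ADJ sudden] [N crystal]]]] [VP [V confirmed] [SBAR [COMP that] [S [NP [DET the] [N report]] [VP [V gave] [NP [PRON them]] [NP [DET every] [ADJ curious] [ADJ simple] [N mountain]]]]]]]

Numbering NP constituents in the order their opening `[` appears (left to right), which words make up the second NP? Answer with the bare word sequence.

Opening `[NP` markers occur at word positions 1, 4, 10, 13, 14; the second of these opens the constituent [NP a complex sudden crystal].

a complex sudden crystal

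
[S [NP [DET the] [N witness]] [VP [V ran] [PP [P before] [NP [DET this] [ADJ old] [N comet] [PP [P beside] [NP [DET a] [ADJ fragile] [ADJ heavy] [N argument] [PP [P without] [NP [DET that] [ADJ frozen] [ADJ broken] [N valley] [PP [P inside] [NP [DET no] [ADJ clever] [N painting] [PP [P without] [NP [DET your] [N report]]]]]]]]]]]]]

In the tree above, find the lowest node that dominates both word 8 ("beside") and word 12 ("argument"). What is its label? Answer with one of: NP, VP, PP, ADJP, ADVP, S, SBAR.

Both words fall inside [PP beside a fragile heavy argument without that frozen broken valley inside no clever painting without your report] (words 8–24), and no smaller constituent contains them both. Label: PP.

PP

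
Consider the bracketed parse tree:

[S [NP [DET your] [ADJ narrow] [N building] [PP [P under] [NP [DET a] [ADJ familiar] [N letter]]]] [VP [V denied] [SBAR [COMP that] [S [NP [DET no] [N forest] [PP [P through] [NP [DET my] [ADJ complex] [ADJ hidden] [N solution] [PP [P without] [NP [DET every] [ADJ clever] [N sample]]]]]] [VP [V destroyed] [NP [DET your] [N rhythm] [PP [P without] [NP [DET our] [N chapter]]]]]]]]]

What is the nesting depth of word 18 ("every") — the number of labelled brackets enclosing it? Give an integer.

10

The word sits inside DET, which is inside NP, inside PP, inside NP, inside PP, inside NP, inside S, inside SBAR, inside VP, inside S — 10 brackets in all.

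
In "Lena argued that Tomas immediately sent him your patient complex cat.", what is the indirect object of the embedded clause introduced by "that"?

him

The verb of the embedded clause introduced by "that" is "sent"; its indirect object is the NP "him".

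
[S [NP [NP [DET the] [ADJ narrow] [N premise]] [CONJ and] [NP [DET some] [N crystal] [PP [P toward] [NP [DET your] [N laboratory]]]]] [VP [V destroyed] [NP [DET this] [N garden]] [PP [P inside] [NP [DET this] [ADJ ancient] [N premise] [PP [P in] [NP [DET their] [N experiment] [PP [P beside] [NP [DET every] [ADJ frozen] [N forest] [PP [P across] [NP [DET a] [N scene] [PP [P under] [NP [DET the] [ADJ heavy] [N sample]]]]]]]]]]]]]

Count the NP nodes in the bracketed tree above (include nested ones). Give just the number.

10

The NP constituents are: [NP the narrow premise and some crystal toward your laboratory]; [NP the narrow premise]; [NP some crystal toward your laboratory]; [NP your laboratory]; [NP this garden]; [NP this ancient premise in their experiment beside every frozen forest across a scene under the heavy sample] …. Total: 10.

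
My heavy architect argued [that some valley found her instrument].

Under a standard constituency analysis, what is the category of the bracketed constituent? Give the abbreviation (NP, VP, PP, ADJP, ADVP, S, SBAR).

The bracketed span "that some valley found her instrument" is headed by "that", making it a subordinate clause (SBAR).

SBAR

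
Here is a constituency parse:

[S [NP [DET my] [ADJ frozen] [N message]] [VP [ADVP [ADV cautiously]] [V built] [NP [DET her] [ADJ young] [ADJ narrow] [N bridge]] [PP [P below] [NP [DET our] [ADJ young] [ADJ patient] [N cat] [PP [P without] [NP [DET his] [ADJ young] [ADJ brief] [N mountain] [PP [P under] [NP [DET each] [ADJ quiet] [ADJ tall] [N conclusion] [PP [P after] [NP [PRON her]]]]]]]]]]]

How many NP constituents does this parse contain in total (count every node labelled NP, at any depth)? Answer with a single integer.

6

Scanning left to right, an opening `[NP` appears at word positions 1, 6, 11, 16, 21, 26 — 6 in total.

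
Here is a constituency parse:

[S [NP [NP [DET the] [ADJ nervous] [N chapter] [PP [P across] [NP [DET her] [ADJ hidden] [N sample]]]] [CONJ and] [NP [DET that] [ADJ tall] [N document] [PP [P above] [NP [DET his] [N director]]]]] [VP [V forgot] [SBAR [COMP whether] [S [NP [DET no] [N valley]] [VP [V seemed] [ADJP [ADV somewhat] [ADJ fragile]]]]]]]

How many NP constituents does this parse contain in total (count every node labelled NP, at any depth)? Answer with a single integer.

Scanning left to right, an opening `[NP` appears at word positions 1, 1, 5, 9, 13, 17 — 6 in total.

6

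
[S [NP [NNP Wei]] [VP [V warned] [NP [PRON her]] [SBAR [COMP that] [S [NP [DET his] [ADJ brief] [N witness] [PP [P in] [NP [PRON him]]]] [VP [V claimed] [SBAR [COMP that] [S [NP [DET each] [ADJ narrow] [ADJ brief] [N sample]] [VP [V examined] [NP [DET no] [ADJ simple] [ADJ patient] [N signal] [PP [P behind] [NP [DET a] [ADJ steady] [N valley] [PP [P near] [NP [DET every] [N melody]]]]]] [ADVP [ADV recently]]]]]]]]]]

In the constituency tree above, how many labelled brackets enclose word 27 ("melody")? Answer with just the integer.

The word sits inside N, which is inside NP, inside PP, inside NP, inside PP, inside NP, inside VP, inside S, inside SBAR, inside VP, inside S, inside SBAR, inside VP, inside S — 14 brackets in all.

14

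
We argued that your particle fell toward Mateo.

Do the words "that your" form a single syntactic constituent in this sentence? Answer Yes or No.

The sequence begins inside the complementizer "that" and ends inside the clause "your particle fell toward Mateo"; it crosses a phrase boundary, so no single node in the tree spans exactly those words.

No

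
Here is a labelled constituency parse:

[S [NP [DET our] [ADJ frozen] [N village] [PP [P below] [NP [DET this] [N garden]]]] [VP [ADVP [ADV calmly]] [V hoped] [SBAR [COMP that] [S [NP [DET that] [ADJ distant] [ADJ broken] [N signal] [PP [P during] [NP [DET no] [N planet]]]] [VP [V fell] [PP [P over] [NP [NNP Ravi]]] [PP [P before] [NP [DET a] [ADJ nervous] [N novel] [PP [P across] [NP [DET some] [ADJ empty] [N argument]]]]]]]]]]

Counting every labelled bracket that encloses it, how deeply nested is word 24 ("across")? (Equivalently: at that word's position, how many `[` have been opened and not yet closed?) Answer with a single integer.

9

Path from the root down to the word: S → VP → SBAR → S → VP → PP → NP → PP → P. That is 9 enclosing brackets.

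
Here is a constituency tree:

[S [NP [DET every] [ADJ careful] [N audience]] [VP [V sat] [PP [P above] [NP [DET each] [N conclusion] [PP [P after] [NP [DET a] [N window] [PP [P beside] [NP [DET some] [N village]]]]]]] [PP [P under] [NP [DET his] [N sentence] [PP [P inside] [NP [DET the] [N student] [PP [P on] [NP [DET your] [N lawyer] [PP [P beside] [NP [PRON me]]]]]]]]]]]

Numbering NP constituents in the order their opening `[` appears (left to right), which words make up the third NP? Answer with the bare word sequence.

a window beside some village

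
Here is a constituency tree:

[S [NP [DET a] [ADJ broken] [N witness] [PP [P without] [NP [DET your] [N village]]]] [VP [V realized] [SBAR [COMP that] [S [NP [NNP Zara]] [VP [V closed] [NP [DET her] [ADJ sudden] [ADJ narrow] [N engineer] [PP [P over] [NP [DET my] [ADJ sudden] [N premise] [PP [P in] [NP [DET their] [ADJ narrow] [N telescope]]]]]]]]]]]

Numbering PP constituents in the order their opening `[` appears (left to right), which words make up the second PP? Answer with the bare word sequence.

Opening `[PP` markers occur at word positions 4, 15, 19; the second of these opens the constituent [PP over my sudden premise in their narrow telescope].

over my sudden premise in their narrow telescope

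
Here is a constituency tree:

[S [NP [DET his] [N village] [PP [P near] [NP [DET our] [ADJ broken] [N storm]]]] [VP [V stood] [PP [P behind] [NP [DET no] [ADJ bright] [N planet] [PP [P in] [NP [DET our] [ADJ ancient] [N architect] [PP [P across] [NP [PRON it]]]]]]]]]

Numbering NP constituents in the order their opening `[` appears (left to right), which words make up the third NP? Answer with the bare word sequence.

no bright planet in our ancient architect across it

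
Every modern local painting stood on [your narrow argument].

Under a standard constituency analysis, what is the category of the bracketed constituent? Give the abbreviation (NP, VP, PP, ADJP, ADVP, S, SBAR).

The bracketed span "your narrow argument" is headed by "argument", making it a noun phrase (NP).

NP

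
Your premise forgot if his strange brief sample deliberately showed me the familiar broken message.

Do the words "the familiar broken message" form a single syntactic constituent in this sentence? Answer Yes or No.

Yes

The sequence corresponds to a single NP node — the noun phrase "the familiar broken message".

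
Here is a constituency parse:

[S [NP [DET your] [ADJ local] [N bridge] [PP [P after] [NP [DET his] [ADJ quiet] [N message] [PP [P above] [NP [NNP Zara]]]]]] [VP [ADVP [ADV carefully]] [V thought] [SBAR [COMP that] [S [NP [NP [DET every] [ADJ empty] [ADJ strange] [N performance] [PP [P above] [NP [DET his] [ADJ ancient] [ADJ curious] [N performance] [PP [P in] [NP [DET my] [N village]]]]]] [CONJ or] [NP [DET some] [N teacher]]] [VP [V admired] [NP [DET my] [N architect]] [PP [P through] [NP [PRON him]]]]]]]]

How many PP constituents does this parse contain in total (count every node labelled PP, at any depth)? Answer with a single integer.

The PP constituents are: [PP after his quiet message above Zara]; [PP above Zara]; [PP above his ancient curious performance in my village]; [PP in my village]; [PP through him]. Total: 5.

5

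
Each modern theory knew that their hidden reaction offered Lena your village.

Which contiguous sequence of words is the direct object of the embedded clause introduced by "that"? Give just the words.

your village

The verb of the embedded clause introduced by "that" is "offered"; its direct object is the NP "your village".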